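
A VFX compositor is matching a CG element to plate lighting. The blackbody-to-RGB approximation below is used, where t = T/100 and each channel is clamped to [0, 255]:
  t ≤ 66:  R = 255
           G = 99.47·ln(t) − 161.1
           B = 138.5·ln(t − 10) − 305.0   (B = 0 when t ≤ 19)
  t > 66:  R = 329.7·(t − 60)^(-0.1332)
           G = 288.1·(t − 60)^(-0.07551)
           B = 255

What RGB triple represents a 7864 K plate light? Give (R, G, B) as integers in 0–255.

t = 7864/100 = 78.64; the t > 66 branch applies.
R = 329.7·(78.64 − 60)^(-0.1332) = 329.7·18.64^(-0.1332) = 329.7·0.67729 = 223.304.
G = 288.1·(78.64 − 60)^(-0.07551) = 288.1·18.64^(-0.07551) = 288.1·0.80180 = 231.000.
B = 255 by definition for t > 66.
Rounded: (223, 231, 255).

(223, 231, 255)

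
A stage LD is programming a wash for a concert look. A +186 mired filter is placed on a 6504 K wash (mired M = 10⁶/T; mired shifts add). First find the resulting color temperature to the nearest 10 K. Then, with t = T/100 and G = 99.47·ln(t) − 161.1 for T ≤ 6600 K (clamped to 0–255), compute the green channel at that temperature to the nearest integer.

175

M_in = 10⁶/6504 = 153.75; M_out = 153.75 + (+186) = 339.75.
T_out = 10⁶/339.75 = 2943.3 K → 2940 K; t = 29.4.
G = 99.47·ln 29.4 − 161.1 = 99.47·3.3810 − 161.1 = 175.208.
Rounded: 175.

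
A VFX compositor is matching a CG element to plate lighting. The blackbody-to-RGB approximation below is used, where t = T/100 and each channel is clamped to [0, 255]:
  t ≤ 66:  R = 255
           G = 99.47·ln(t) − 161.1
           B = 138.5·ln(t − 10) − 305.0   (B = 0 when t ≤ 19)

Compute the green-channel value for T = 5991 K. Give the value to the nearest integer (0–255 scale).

t = 5991/100 = 59.91; the t ≤ 66 branch applies.
G = 99.47·ln 59.91 − 161.1 = 99.47·4.0928 − 161.1 = 246.015.
Rounded: 246.

246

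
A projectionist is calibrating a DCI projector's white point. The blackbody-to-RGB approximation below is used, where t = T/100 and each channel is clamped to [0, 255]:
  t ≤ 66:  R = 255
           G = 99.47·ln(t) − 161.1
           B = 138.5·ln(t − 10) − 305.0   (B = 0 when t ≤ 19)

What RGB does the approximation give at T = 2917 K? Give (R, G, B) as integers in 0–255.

(255, 174, 104)

t = 2917/100 = 29.17; the t ≤ 66 branch applies.
R = 255 by definition for t ≤ 66.
G = 99.47·ln 29.17 − 161.1 = 99.47·3.3731 − 161.1 = 174.426.
B = 138.5·ln(29.17 − 10) − 305.0 = 138.5·ln 19.17 − 305.0 = 138.5·2.9533 − 305.0 = 104.038.
Rounded: (255, 174, 104).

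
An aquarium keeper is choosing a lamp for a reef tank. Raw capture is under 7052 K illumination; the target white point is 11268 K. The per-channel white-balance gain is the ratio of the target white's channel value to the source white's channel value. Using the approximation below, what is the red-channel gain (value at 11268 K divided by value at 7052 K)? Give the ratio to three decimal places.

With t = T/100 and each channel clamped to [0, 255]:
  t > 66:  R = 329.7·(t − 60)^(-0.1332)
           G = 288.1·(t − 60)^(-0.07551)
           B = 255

At 7052 K (t = 70.52):
  R = 329.7·(70.52 − 60)^(-0.1332) = 329.7·10.52^(-0.1332) = 329.7·0.73092 = 240.983.
At 11268 K (t = 112.68):
  R = 329.7·(112.68 − 60)^(-0.1332) = 329.7·52.68^(-0.1332) = 329.7·0.58976 = 194.445.
Gain = 194.445 / 240.983 = 0.8069 → 0.807.

0.807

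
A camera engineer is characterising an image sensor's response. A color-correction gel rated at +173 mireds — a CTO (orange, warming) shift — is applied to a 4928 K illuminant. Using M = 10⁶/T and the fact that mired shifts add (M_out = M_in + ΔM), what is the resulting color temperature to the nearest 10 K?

2660 K

M_in = 10⁶/4928 = 202.92 mireds.
M_out = 202.92 + (+173) = 375.92 mireds.
T_out = 10⁶/375.92 = 2660.1 K → 2660 K.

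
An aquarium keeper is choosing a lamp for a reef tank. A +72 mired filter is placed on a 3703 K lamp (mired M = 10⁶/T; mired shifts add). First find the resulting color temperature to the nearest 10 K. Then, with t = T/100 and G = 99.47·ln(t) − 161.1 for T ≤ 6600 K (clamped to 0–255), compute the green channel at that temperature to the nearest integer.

M_in = 10⁶/3703 = 270.05; M_out = 270.05 + (+72) = 342.05.
T_out = 10⁶/342.05 = 2923.5 K → 2920 K; t = 29.2.
G = 99.47·ln 29.2 − 161.1 = 99.47·3.3742 − 161.1 = 174.529.
Rounded: 175.

175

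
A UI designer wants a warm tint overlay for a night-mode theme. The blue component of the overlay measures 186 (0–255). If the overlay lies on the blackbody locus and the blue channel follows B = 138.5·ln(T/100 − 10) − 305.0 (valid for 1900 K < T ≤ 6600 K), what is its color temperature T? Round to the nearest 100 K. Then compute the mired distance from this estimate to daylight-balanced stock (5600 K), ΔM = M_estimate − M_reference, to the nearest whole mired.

+44 mireds

ln(t − 10) = (186 + 305.0) / 138.5 = 3.5451.
t − 10 = e^3.5451 = 34.644, so t = 44.644.
T = 100·t = 4464 K → 4500 K to the nearest 100 K.
M_estimate = 10⁶/4500 = 222.22; M_reference = 10⁶/5600 = 178.57.
ΔM = 222.22 − 178.57 = 43.65 → +44 mireds.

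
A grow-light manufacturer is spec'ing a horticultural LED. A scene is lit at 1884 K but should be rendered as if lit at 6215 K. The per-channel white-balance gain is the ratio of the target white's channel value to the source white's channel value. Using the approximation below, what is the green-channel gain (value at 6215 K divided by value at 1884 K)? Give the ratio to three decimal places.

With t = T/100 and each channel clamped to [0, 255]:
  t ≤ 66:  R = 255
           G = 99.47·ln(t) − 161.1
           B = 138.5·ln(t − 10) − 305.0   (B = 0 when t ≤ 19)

At 1884 K (t = 18.84):
  G = 99.47·ln 18.84 − 161.1 = 99.47·2.9360 − 161.1 = 130.942.
At 6215 K (t = 62.15):
  G = 99.47·ln 62.15 − 161.1 = 99.47·4.1296 − 161.1 = 249.666.
Gain = 249.666 / 130.942 = 1.9067 → 1.907.

1.907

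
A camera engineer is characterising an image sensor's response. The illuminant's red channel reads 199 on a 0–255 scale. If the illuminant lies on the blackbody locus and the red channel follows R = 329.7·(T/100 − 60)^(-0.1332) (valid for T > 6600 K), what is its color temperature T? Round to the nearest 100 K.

10400 K

(t − 60)^(-0.1332) = 199/329.7 = 0.60358.
t − 60 = 0.60358^(1/-0.1332) = 0.60358^(-7.508) = 44.273, so t = 104.273.
T = 100·t = 10427 K → 10400 K to the nearest 100 K.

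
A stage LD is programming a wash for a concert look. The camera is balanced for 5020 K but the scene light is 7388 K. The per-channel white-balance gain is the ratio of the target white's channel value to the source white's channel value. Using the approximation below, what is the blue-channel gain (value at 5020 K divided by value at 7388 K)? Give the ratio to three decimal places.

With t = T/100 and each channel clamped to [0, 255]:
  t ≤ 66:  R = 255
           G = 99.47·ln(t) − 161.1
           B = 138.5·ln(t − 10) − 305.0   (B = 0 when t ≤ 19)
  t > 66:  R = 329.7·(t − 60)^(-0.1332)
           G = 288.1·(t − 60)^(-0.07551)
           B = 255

0.810

At 7388 K (t = 73.88):
  B = 255 by definition for t > 66.
At 5020 K (t = 50.2):
  B = 138.5·ln(50.2 − 10) − 305.0 = 138.5·ln 40.2 − 305.0 = 138.5·3.6939 − 305.0 = 206.601.
Gain = 206.601 / 255.000 = 0.8102 → 0.810.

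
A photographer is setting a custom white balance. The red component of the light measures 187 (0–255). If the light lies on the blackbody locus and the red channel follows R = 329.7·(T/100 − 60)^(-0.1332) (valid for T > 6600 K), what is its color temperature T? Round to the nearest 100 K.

13100 K

(t − 60)^(-0.1332) = 187/329.7 = 0.56718.
t − 60 = 0.56718^(1/-0.1332) = 0.56718^(-7.508) = 70.620, so t = 130.620.
T = 100·t = 13062 K → 13100 K to the nearest 100 K.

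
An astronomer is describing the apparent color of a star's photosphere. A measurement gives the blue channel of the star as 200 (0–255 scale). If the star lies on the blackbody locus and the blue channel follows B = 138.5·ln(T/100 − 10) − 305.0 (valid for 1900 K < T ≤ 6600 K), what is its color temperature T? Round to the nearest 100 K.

ln(t − 10) = (200 + 305.0) / 138.5 = 3.6462.
t − 10 = e^3.6462 = 38.329, so t = 48.329.
T = 100·t = 4833 K → 4800 K to the nearest 100 K.

4800 K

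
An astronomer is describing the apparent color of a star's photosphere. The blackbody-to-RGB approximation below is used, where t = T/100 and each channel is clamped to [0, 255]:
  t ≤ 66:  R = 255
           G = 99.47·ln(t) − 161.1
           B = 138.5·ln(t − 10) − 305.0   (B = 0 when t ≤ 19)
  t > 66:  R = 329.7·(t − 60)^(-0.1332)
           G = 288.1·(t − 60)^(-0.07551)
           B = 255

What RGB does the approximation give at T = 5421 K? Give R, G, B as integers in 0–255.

R=255, G=236, B=220

t = 5421/100 = 54.21; the t ≤ 66 branch applies.
R = 255 by definition for t ≤ 66.
G = 99.47·ln 54.21 − 161.1 = 99.47·3.9929 − 161.1 = 236.070.
B = 138.5·ln(54.21 − 10) − 305.0 = 138.5·ln 44.21 − 305.0 = 138.5·3.7890 − 305.0 = 219.770.
Rounded: (255, 236, 220).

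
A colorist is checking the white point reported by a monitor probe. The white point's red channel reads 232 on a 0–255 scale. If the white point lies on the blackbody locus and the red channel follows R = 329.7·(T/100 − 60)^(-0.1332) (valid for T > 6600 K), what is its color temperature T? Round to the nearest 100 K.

(t − 60)^(-0.1332) = 232/329.7 = 0.70367.
t − 60 = 0.70367^(1/-0.1332) = 0.70367^(-7.508) = 13.992, so t = 73.992.
T = 100·t = 7399 K → 7400 K to the nearest 100 K.

7400 K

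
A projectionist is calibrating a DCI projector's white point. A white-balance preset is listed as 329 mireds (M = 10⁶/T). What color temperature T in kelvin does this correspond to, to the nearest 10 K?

3040 K

T = 10⁶ / 329 = 3039.51 K → 3040 K.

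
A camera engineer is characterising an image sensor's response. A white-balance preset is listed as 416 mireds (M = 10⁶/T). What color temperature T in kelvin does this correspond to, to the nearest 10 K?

T = 10⁶ / 416 = 2403.85 K → 2400 K.

2400 K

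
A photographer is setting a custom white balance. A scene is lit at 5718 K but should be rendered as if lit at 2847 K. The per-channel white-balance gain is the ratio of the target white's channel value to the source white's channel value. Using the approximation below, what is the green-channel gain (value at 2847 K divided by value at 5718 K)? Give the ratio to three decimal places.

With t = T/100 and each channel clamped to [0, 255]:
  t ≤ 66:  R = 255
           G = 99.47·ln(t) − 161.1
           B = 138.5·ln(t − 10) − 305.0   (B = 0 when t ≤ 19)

At 5718 K (t = 57.18):
  G = 99.47·ln 57.18 − 161.1 = 99.47·4.0462 − 161.1 = 241.376.
At 2847 K (t = 28.47):
  G = 99.47·ln 28.47 − 161.1 = 99.47·3.3489 − 161.1 = 172.010.
Gain = 172.010 / 241.376 = 0.7126 → 0.713.

0.713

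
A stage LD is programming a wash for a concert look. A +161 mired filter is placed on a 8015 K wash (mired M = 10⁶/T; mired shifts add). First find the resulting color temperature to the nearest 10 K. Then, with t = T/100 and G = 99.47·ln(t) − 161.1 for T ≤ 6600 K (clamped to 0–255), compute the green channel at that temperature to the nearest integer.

M_in = 10⁶/8015 = 124.77; M_out = 124.77 + (+161) = 285.77.
T_out = 10⁶/285.77 = 3499.4 K → 3500 K; t = 35.
G = 99.47·ln 35 − 161.1 = 99.47·3.5553 − 161.1 = 192.550.
Rounded: 193.

193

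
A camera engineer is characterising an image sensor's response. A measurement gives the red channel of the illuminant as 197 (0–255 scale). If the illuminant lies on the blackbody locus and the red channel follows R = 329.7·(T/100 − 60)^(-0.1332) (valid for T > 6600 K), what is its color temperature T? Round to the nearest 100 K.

10800 K

(t − 60)^(-0.1332) = 197/329.7 = 0.59751.
t − 60 = 0.59751^(1/-0.1332) = 0.59751^(-7.508) = 47.761, so t = 107.761.
T = 100·t = 10776 K → 10800 K to the nearest 100 K.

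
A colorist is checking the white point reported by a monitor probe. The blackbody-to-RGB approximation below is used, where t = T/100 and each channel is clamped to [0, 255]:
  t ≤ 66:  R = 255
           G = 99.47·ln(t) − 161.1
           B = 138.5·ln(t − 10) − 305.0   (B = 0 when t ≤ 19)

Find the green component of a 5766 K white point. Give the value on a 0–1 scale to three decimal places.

t = 5766/100 = 57.66; the t ≤ 66 branch applies.
G = 99.47·ln 57.66 − 161.1 = 99.47·4.0546 − 161.1 = 242.207.
On a 0–1 scale: 242.207/255 = 0.9498 → 0.950.

0.950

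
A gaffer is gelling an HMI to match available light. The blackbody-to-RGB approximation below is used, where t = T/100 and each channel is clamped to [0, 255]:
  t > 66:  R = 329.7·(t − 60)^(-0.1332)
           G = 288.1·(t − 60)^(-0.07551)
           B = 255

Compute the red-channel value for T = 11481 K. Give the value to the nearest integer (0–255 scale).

t = 11481/100 = 114.81; the t > 66 branch applies.
R = 329.7·(114.81 − 60)^(-0.1332) = 329.7·54.81^(-0.1332) = 329.7·0.58666 = 193.421.
Rounded: 193.

193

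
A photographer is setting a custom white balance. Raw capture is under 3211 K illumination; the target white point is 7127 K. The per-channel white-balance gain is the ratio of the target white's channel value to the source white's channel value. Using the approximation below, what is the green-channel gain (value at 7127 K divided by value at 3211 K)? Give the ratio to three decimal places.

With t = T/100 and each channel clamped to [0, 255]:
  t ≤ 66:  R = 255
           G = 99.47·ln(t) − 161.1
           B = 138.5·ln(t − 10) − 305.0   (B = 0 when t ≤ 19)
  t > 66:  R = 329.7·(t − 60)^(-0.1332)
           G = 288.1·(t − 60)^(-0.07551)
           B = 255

At 3211 K (t = 32.11):
  G = 99.47·ln 32.11 − 161.1 = 99.47·3.4692 − 161.1 = 183.978.
At 7127 K (t = 71.27):
  G = 288.1·(71.27 − 60)^(-0.07551) = 288.1·11.27^(-0.07551) = 288.1·0.83285 = 239.945.
Gain = 239.945 / 183.978 = 1.3042 → 1.304.

1.304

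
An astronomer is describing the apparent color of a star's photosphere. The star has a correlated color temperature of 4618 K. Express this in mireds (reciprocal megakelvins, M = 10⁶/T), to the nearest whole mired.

217 mireds

M = 10⁶ / 4618 = 216.544 → 217 mireds.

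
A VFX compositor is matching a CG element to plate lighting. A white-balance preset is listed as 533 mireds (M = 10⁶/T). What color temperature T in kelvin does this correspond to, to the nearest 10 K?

1880 K

T = 10⁶ / 533 = 1876.17 K → 1880 K.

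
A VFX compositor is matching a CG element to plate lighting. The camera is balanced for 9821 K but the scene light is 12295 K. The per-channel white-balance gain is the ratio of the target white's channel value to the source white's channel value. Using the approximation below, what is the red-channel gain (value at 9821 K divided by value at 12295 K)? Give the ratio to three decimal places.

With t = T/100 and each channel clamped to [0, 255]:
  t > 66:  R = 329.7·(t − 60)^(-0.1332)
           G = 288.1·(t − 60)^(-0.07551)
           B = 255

1.069

At 12295 K (t = 122.95):
  R = 329.7·(122.95 − 60)^(-0.1332) = 329.7·62.95^(-0.1332) = 329.7·0.57594 = 189.886.
At 9821 K (t = 98.21):
  R = 329.7·(98.21 − 60)^(-0.1332) = 329.7·38.21^(-0.1332) = 329.7·0.61554 = 202.942.
Gain = 202.942 / 189.886 = 1.0688 → 1.069.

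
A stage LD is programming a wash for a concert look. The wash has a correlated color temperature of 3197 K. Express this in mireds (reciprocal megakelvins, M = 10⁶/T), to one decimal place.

M = 10⁶ / 3197 = 312.793 → 312.8 mireds.

312.8 mireds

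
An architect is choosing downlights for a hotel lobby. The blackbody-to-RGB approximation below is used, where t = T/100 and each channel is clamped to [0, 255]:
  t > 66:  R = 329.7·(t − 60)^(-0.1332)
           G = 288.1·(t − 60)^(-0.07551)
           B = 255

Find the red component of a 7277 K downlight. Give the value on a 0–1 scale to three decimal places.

t = 7277/100 = 72.77; the t > 66 branch applies.
R = 329.7·(72.77 − 60)^(-0.1332) = 329.7·12.77^(-0.1332) = 329.7·0.71229 = 234.841.
On a 0–1 scale: 234.841/255 = 0.9209 → 0.921.

0.921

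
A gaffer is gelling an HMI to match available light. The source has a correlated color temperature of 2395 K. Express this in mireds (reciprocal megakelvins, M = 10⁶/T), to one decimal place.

M = 10⁶ / 2395 = 417.537 → 417.5 mireds.

417.5 mireds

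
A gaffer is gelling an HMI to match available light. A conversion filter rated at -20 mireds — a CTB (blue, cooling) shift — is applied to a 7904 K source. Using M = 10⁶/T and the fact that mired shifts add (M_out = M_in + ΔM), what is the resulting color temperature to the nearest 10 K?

M_in = 10⁶/7904 = 126.52 mireds.
M_out = 126.52 + (-20) = 106.52 mireds.
T_out = 10⁶/106.52 = 9388.1 K → 9390 K.

9390 K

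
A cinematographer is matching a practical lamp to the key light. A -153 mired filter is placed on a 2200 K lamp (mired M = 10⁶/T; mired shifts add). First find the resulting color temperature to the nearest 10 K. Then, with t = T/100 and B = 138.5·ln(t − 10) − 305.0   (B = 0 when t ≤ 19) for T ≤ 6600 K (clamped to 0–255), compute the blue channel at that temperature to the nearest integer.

130

M_in = 10⁶/2200 = 454.55; M_out = 454.55 + (-153) = 301.55.
T_out = 10⁶/301.55 = 3316.2 K → 3320 K; t = 33.2.
B = 138.5·ln(33.2 − 10) − 305.0 = 138.5·ln 23.2 − 305.0 = 138.5·3.1442 − 305.0 = 130.465.
Rounded: 130.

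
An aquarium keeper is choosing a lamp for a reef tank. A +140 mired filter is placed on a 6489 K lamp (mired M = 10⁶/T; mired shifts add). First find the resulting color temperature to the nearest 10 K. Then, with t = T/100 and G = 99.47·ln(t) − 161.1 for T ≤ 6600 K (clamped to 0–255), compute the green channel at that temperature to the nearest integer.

M_in = 10⁶/6489 = 154.11; M_out = 154.11 + (+140) = 294.11.
T_out = 10⁶/294.11 = 3400.1 K → 3400 K; t = 34.
G = 99.47·ln 34 − 161.1 = 99.47·3.5264 − 161.1 = 189.667.
Rounded: 190.

190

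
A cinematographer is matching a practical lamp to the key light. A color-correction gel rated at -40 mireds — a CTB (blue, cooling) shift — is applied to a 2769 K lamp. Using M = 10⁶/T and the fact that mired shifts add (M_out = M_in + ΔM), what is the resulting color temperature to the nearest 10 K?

3110 K

M_in = 10⁶/2769 = 361.14 mireds.
M_out = 361.14 + (-40) = 321.14 mireds.
T_out = 10⁶/321.14 = 3113.9 K → 3110 K.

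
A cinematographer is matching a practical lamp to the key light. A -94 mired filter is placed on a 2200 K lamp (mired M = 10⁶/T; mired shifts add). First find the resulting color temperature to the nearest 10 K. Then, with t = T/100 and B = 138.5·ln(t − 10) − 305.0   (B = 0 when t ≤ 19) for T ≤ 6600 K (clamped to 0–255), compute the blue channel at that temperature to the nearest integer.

M_in = 10⁶/2200 = 454.55; M_out = 454.55 + (-94) = 360.55.
T_out = 10⁶/360.55 = 2773.6 K → 2770 K; t = 27.7.
B = 138.5·ln(27.7 − 10) − 305.0 = 138.5·ln 17.7 − 305.0 = 138.5·2.8736 − 305.0 = 92.989.
Rounded: 93.

93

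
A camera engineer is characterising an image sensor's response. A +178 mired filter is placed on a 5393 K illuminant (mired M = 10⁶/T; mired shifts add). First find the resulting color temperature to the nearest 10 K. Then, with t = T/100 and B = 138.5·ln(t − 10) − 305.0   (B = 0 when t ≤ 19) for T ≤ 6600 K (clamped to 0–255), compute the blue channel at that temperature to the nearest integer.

91

M_in = 10⁶/5393 = 185.43; M_out = 185.43 + (+178) = 363.43.
T_out = 10⁶/363.43 = 2751.6 K → 2750 K; t = 27.5.
B = 138.5·ln(27.5 − 10) − 305.0 = 138.5·ln 17.5 − 305.0 = 138.5·2.8622 − 305.0 = 91.415.
Rounded: 91.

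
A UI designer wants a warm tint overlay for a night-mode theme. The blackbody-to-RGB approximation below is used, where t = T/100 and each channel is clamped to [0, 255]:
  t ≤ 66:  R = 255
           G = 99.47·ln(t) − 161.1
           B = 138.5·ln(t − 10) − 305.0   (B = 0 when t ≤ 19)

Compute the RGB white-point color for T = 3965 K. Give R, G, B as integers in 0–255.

t = 3965/100 = 39.65; the t ≤ 66 branch applies.
R = 255 by definition for t ≤ 66.
G = 99.47·ln 39.65 − 161.1 = 99.47·3.6801 − 161.1 = 204.959.
B = 138.5·ln(39.65 − 10) − 305.0 = 138.5·ln 29.65 − 305.0 = 138.5·3.3895 − 305.0 = 164.441.
Rounded: (255, 205, 164).

R=255, G=205, B=164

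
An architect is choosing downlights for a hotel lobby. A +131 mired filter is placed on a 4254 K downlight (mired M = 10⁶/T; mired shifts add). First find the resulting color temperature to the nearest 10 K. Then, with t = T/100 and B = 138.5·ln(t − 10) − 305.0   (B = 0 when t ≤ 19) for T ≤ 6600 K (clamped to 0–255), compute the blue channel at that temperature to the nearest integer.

M_in = 10⁶/4254 = 235.07; M_out = 235.07 + (+131) = 366.07.
T_out = 10⁶/366.07 = 2731.7 K → 2730 K; t = 27.3.
B = 138.5·ln(27.3 − 10) − 305.0 = 138.5·ln 17.3 − 305.0 = 138.5·2.8507 − 305.0 = 89.823.
Rounded: 90.

90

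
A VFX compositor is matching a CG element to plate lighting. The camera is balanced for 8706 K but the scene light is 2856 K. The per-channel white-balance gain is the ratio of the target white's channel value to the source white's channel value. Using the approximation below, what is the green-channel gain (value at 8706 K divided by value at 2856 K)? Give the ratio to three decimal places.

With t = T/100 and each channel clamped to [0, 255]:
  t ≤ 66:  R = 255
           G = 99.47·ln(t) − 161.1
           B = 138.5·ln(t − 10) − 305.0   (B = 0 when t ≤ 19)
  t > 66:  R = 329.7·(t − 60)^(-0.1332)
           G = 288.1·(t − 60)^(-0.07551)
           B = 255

At 2856 K (t = 28.56):
  G = 99.47·ln 28.56 − 161.1 = 99.47·3.3520 − 161.1 = 172.324.
At 8706 K (t = 87.06):
  G = 288.1·(87.06 − 60)^(-0.07551) = 288.1·27.06^(-0.07551) = 288.1·0.77955 = 224.589.
Gain = 224.589 / 172.324 = 1.3033 → 1.303.

1.303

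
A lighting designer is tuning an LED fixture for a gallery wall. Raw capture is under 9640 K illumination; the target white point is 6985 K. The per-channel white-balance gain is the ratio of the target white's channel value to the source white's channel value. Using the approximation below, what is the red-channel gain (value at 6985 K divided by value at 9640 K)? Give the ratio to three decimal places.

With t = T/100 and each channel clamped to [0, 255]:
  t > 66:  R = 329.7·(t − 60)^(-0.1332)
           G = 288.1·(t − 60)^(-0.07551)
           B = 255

At 9640 K (t = 96.4):
  R = 329.7·(96.4 − 60)^(-0.1332) = 329.7·36.4^(-0.1332) = 329.7·0.61953 = 204.259.
At 6985 K (t = 69.85):
  R = 329.7·(69.85 − 60)^(-0.1332) = 329.7·9.85^(-0.1332) = 329.7·0.73735 = 243.105.
Gain = 243.105 / 204.259 = 1.1902 → 1.190.

1.190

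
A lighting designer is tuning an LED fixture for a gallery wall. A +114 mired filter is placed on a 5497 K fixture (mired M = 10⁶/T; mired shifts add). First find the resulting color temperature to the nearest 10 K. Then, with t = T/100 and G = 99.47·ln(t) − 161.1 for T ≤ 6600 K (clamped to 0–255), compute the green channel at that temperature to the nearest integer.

189

M_in = 10⁶/5497 = 181.92; M_out = 181.92 + (+114) = 295.92.
T_out = 10⁶/295.92 = 3379.3 K → 3380 K; t = 33.8.
G = 99.47·ln 33.8 − 161.1 = 99.47·3.5205 − 161.1 = 189.080.
Rounded: 189.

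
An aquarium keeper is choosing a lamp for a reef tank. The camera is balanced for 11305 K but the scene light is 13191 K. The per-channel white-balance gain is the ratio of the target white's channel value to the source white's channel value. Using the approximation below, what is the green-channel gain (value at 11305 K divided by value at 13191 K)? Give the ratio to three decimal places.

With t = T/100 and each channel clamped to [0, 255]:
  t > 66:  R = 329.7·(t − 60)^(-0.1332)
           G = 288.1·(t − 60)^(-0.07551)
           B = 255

At 13191 K (t = 131.91):
  G = 288.1·(131.91 − 60)^(-0.07551) = 288.1·71.91^(-0.07551) = 288.1·0.72409 = 208.611.
At 11305 K (t = 113.05):
  G = 288.1·(113.05 − 60)^(-0.07551) = 288.1·53.05^(-0.07551) = 288.1·0.74092 = 213.458.
Gain = 213.458 / 208.611 = 1.0232 → 1.023.

1.023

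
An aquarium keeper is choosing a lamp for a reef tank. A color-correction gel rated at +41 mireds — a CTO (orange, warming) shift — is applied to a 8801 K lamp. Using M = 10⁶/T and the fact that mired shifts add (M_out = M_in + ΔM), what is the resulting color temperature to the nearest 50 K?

6450 K

M_in = 10⁶/8801 = 113.62 mireds.
M_out = 113.62 + (+41) = 154.62 mireds.
T_out = 10⁶/154.62 = 6467.3 K → 6450 K.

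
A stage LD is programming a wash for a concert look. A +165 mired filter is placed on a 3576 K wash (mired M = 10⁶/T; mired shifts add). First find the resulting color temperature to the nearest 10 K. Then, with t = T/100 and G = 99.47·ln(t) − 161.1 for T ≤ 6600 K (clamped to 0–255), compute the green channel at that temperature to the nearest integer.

149

M_in = 10⁶/3576 = 279.64; M_out = 279.64 + (+165) = 444.64.
T_out = 10⁶/444.64 = 2249.0 K → 2250 K; t = 22.5.
G = 99.47·ln 22.5 − 161.1 = 99.47·3.1135 − 161.1 = 148.601.
Rounded: 149.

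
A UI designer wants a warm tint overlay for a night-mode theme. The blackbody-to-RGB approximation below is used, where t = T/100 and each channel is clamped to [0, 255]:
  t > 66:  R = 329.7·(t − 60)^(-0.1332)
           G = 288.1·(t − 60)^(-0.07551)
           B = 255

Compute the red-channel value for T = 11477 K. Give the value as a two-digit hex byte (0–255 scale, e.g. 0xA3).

0xC1

t = 11477/100 = 114.77; the t > 66 branch applies.
R = 329.7·(114.77 − 60)^(-0.1332) = 329.7·54.77^(-0.1332) = 329.7·0.58671 = 193.439.
Rounded: 193; in hex, 0xC1.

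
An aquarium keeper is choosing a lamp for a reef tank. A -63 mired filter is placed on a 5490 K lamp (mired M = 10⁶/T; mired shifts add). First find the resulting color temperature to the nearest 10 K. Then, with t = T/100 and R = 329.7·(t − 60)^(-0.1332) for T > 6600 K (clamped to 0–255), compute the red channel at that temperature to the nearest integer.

M_in = 10⁶/5490 = 182.15; M_out = 182.15 + (-63) = 119.15.
T_out = 10⁶/119.15 = 8392.8 K → 8390 K; t = 83.9.
R = 329.7·(83.9 − 60)^(-0.1332) = 329.7·23.9^(-0.1332) = 329.7·0.65524 = 216.031.
Rounded: 216.

216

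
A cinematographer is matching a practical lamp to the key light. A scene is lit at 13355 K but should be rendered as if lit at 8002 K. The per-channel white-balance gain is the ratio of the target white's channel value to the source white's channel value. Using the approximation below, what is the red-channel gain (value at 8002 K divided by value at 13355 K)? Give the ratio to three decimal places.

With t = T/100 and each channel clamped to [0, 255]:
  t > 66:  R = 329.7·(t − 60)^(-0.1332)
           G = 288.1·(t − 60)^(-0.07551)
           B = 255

1.189

At 13355 K (t = 133.55):
  R = 329.7·(133.55 − 60)^(-0.1332) = 329.7·73.55^(-0.1332) = 329.7·0.56412 = 185.990.
At 8002 K (t = 80.02):
  R = 329.7·(80.02 − 60)^(-0.1332) = 329.7·20.02^(-0.1332) = 329.7·0.67088 = 221.189.
Gain = 221.189 / 185.990 = 1.1893 → 1.189.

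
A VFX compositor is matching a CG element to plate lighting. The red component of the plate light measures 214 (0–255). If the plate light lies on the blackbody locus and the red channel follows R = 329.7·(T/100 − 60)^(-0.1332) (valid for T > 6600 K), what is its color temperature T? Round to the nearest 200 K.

(t − 60)^(-0.1332) = 214/329.7 = 0.64907.
t − 60 = 0.64907^(1/-0.1332) = 0.64907^(-7.508) = 25.657, so t = 85.657.
T = 100·t = 8566 K → 8600 K to the nearest 200 K.

8600 K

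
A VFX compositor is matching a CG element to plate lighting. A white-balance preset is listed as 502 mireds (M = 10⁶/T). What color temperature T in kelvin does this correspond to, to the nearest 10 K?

T = 10⁶ / 502 = 1992.03 K → 1990 K.

1990 K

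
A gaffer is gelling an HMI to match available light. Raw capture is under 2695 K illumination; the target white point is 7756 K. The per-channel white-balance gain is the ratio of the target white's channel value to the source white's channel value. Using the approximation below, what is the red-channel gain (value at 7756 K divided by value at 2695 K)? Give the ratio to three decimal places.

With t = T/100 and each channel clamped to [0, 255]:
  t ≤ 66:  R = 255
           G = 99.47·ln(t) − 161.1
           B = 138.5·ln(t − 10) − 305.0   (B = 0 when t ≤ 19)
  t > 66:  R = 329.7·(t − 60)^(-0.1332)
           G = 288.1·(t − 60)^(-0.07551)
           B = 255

0.883

At 2695 K (t = 26.95):
  R = 255 by definition for t ≤ 66.
At 7756 K (t = 77.56):
  R = 329.7·(77.56 − 60)^(-0.1332) = 329.7·17.56^(-0.1332) = 329.7·0.68270 = 225.086.
Gain = 225.086 / 255.000 = 0.8827 → 0.883.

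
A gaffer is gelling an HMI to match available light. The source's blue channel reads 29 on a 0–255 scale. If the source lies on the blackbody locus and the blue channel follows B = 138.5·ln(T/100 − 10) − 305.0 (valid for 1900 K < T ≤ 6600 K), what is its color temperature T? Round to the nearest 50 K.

ln(t − 10) = (29 + 305.0) / 138.5 = 2.4116.
t − 10 = e^2.4116 = 11.151, so t = 21.151.
T = 100·t = 2115 K → 2100 K to the nearest 50 K.

2100 K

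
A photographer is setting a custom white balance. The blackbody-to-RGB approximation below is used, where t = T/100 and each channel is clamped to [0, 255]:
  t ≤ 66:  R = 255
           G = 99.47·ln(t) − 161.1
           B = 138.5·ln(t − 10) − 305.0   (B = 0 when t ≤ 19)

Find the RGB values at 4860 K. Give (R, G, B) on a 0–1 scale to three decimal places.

t = 4860/100 = 48.6; the t ≤ 66 branch applies.
R = 255 by definition for t ≤ 66.
G = 99.47·ln 48.6 − 161.1 = 99.47·3.8836 − 161.1 = 225.204.
B = 138.5·ln(48.6 − 10) − 305.0 = 138.5·ln 38.6 − 305.0 = 138.5·3.6533 − 305.0 = 200.975.
Dividing each by 255: (1.0000, 0.8832, 0.7881) → (1.000, 0.883, 0.788).

(1.000, 0.883, 0.788)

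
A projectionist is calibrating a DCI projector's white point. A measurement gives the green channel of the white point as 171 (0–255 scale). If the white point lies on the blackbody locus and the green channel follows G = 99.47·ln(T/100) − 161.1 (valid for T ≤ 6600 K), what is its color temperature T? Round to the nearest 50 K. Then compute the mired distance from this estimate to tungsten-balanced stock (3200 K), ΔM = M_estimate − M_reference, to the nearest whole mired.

+45 mireds

ln t = (171 + 161.1) / 99.47 = 3.3387.
t = e^3.3387 = 28.182.
T = 100·t = 2818 K → 2800 K to the nearest 50 K.
M_estimate = 10⁶/2800 = 357.14; M_reference = 10⁶/3200 = 312.50.
ΔM = 357.14 − 312.50 = 44.64 → +45 mireds.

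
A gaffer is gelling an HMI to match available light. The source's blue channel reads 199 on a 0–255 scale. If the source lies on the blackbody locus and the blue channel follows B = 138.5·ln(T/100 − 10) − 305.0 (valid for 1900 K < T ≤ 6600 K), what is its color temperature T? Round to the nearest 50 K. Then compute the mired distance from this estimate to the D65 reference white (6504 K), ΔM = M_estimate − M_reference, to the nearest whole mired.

ln(t − 10) = (199 + 305.0) / 138.5 = 3.6390.
t − 10 = e^3.6390 = 38.053, so t = 48.053.
T = 100·t = 4805 K → 4800 K to the nearest 50 K.
M_estimate = 10⁶/4800 = 208.33; M_reference = 10⁶/6504 = 153.75.
ΔM = 208.33 − 153.75 = 54.58 → +55 mireds.

+55 mireds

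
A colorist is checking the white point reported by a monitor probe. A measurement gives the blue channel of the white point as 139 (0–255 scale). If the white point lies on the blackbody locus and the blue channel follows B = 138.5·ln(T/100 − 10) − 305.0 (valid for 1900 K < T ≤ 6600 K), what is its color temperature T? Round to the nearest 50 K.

3450 K

ln(t − 10) = (139 + 305.0) / 138.5 = 3.2058.
t − 10 = e^3.2058 = 24.675, so t = 34.675.
T = 100·t = 3467 K → 3450 K to the nearest 50 K.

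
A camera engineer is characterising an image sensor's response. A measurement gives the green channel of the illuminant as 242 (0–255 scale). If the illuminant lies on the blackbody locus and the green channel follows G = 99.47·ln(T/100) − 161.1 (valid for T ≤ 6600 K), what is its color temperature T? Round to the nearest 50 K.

ln t = (242 + 161.1) / 99.47 = 4.0525.
t = e^4.0525 = 57.540.
T = 100·t = 5754 K → 5750 K to the nearest 50 K.

5750 K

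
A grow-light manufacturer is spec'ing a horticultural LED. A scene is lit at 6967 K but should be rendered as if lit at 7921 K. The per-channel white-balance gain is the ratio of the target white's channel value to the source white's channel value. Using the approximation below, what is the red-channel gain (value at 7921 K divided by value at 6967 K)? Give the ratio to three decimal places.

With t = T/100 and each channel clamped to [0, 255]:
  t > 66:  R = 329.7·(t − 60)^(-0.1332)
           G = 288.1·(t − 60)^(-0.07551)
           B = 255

0.913

At 6967 K (t = 69.67):
  R = 329.7·(69.67 − 60)^(-0.1332) = 329.7·9.67^(-0.1332) = 329.7·0.73916 = 243.703.
At 7921 K (t = 79.21):
  R = 329.7·(79.21 − 60)^(-0.1332) = 329.7·19.21^(-0.1332) = 329.7·0.67458 = 222.409.
Gain = 222.409 / 243.703 = 0.9126 → 0.913.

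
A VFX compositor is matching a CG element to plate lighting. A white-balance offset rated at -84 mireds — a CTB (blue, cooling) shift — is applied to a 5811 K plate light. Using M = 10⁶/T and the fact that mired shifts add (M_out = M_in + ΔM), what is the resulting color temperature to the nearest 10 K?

M_in = 10⁶/5811 = 172.09 mireds.
M_out = 172.09 + (-84) = 88.09 mireds.
T_out = 10⁶/88.09 = 11352.4 K → 11350 K.

11350 K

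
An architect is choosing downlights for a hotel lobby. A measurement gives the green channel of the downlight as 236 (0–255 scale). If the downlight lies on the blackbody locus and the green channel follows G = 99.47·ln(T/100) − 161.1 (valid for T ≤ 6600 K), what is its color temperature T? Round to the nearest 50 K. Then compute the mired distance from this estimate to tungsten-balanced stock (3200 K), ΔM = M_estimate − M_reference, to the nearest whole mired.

ln t = (236 + 161.1) / 99.47 = 3.9922.
t = e^3.9922 = 54.172.
T = 100·t = 5417 K → 5400 K to the nearest 50 K.
M_estimate = 10⁶/5400 = 185.19; M_reference = 10⁶/3200 = 312.50.
ΔM = 185.19 − 312.50 = -127.31 → -127 mireds.

-127 mireds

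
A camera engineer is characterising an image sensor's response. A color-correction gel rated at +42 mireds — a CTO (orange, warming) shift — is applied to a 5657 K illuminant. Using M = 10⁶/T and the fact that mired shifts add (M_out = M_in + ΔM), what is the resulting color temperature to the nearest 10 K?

4570 K

M_in = 10⁶/5657 = 176.77 mireds.
M_out = 176.77 + (+42) = 218.77 mireds.
T_out = 10⁶/218.77 = 4571.0 K → 4570 K.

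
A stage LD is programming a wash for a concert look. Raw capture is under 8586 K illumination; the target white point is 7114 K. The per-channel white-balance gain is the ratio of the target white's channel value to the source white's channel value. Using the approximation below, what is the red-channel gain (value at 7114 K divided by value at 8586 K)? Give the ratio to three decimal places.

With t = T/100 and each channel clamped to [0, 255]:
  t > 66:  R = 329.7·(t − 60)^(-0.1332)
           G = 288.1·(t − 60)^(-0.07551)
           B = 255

At 8586 K (t = 85.86):
  R = 329.7·(85.86 − 60)^(-0.1332) = 329.7·25.86^(-0.1332) = 329.7·0.64839 = 213.775.
At 7114 K (t = 71.14):
  R = 329.7·(71.14 − 60)^(-0.1332) = 329.7·11.14^(-0.1332) = 329.7·0.72536 = 239.152.
Gain = 239.152 / 213.775 = 1.1187 → 1.119.

1.119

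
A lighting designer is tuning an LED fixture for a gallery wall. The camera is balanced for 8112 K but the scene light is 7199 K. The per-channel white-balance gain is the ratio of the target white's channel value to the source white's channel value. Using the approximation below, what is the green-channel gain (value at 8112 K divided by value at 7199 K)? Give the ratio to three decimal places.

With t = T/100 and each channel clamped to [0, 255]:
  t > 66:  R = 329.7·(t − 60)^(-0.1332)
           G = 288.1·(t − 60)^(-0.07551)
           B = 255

0.958

At 7199 K (t = 71.99):
  G = 288.1·(71.99 − 60)^(-0.07551) = 288.1·11.99^(-0.07551) = 288.1·0.82897 = 238.826.
At 8112 K (t = 81.12):
  G = 288.1·(81.12 − 60)^(-0.07551) = 288.1·21.12^(-0.07551) = 288.1·0.79428 = 228.831.
Gain = 228.831 / 238.826 = 0.9582 → 0.958.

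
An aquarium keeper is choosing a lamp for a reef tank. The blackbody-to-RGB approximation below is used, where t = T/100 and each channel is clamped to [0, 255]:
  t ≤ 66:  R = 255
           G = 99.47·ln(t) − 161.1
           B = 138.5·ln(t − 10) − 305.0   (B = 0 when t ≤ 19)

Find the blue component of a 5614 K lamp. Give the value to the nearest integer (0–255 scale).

t = 5614/100 = 56.14; the t ≤ 66 branch applies.
B = 138.5·ln(56.14 − 10) − 305.0 = 138.5·ln 46.14 − 305.0 = 138.5·3.8317 − 305.0 = 225.688.
Rounded: 226.

226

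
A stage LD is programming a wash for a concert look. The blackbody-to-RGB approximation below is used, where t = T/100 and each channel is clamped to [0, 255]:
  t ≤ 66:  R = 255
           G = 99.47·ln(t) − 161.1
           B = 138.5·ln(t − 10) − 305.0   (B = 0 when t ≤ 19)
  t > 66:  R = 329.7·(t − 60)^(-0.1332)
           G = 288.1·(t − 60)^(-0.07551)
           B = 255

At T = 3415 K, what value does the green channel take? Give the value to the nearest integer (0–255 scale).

t = 3415/100 = 34.15; the t ≤ 66 branch applies.
G = 99.47·ln 34.15 − 161.1 = 99.47·3.5308 − 161.1 = 190.105.
Rounded: 190.

190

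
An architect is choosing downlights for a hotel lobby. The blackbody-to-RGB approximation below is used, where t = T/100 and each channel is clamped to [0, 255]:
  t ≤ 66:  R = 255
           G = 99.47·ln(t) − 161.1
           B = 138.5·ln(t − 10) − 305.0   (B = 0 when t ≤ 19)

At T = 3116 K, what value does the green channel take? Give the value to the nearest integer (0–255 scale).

t = 3116/100 = 31.16; the t ≤ 66 branch applies.
G = 99.47·ln 31.16 − 161.1 = 99.47·3.4391 − 161.1 = 180.991.
Rounded: 181.

181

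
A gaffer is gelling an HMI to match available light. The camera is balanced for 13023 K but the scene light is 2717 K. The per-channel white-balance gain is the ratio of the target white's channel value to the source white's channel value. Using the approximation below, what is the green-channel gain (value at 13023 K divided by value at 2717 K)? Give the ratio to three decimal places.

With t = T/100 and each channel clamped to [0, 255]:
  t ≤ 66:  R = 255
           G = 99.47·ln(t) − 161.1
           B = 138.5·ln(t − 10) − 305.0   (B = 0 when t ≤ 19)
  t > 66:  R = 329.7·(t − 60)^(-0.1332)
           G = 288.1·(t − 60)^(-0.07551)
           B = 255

At 2717 K (t = 27.17):
  G = 99.47·ln 27.17 − 161.1 = 99.47·3.3021 − 161.1 = 167.361.
At 13023 K (t = 130.23):
  G = 288.1·(130.23 − 60)^(-0.07551) = 288.1·70.23^(-0.07551) = 288.1·0.72539 = 208.984.
Gain = 208.984 / 167.361 = 1.2487 → 1.249.

1.249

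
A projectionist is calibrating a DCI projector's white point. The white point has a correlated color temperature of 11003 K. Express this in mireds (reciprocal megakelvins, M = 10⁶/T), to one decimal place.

90.9 mireds

M = 10⁶ / 11003 = 90.884 → 90.9 mireds.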